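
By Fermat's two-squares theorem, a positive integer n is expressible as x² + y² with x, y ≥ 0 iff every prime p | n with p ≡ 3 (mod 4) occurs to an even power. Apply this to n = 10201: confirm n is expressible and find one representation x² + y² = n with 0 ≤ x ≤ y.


Step 1: Factor n = 10201 = 101^2.
Step 2: Check the mod-4 condition on each prime factor: 101 ≡ 1 (mod 4), exponent 2.
All primes ≡ 3 (mod 4) appear to even exponent (or don't appear), so by the two-squares theorem n IS expressible as a sum of two squares.
Step 3: Build a representation. Here n = 101 · 101 is a product of primes ≡ 1 (mod 4). Each prime p ≡ 1 (mod 4) is itself a sum of two squares; find a² by testing p − a² for a perfect square:
  101: 101 − 1² = 100 = 10² ⇒ 101 = 1² + 10².
  Combine using the Brahmagupta–Fibonacci identity (a² + b²)(c² + d²) = (ac − bd)² + (ad + bc)² = (ac + bd)² + (ad − bc)²:
  101 · 101 = 10201: from (1² + 10²)(1² + 10²), take (1·1 − 10·10, 1·10 + 10·1) = (1 − 100, 10 + 10) = (-99, 20); dropping signs (only squares matter) gives (99, 20); check 99² + 20² = 9801 + 400 = 10201 ✓.
Step 4: Order so x ≤ y and verify: 20² + 99² = 400 + 9801 = 10201 = n. ✓

n = 10201 = 20² + 99² (one valid representation with x ≤ y).


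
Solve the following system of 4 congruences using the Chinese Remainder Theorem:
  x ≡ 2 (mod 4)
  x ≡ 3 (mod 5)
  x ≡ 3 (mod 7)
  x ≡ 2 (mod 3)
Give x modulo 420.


Product of moduli M = 4 · 5 · 7 · 3 = 420.
Merge one congruence at a time:
  Start: x ≡ 2 (mod 4).
  Combine with x ≡ 3 (mod 5); new modulus lcm = 20.
    Write x = 2 + 4·t and substitute into x ≡ 3 (mod 5): 4·t ≡ 3 − 2 = 1 (mod 5).
    The inverse of 4 mod 5 is 4 (since 4·4 = 16 = 3·5 + 1), so t ≡ 4·1 = 4 ≡ 4 (mod 5).
    Then x = 2 + 4·4 = 18, valid modulo lcm(4, 5) = 20: x ≡ 18 (mod 20).
  Combine with x ≡ 3 (mod 7); new modulus lcm = 140.
    Write x = 18 + 20·t and substitute into x ≡ 3 (mod 7): 20·t ≡ 3 − 18 = -15 (mod 7).
    Reduce coefficients mod 7: 6·t ≡ 6 (mod 7).
    The inverse of 6 mod 7 is 6 (since 6·6 = 36 = 5·7 + 1), so t ≡ 6·6 = 36 ≡ 1 (mod 7).
    Then x = 18 + 20·1 = 38, valid modulo lcm(20, 7) = 140: x ≡ 38 (mod 140).
  Combine with x ≡ 2 (mod 3); new modulus lcm = 420.
    Write x = 38 + 140·t and substitute into x ≡ 2 (mod 3): 140·t ≡ 2 − 38 = -36 (mod 3).
    Reduce coefficients mod 3: 2·t ≡ 0 (mod 3).
    The inverse of 2 mod 3 is 2 (since 2·2 = 4 = 1·3 + 1), so t ≡ 2·0 = 0 ≡ 0 (mod 3).
    Then x = 38 + 140·0 = 38, valid modulo lcm(140, 3) = 420: x ≡ 38 (mod 420).
Verify against each original: 38 mod 4 = 2, 38 mod 5 = 3, 38 mod 7 = 3, 38 mod 3 = 2.

x ≡ 38 (mod 420).


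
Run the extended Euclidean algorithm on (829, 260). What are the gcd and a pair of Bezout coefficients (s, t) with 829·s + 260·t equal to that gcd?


Euclidean algorithm on (829, 260) — divide until remainder is 0:
  829 = 3 · 260 + 49
  260 = 5 · 49 + 15
  49 = 3 · 15 + 4
  15 = 3 · 4 + 3
  4 = 1 · 3 + 1
  3 = 3 · 1 + 0
gcd(829, 260) = 1.
Track Bezout coefficients alongside the remainders: start with r₀ = 829 = a·1 + b·0 (s = 1, t = 0) and r₁ = 260 = a·0 + b·1 (s = 0, t = 1); each new remainder r_{k+1} = r_{k-1} − q_k·r_k inherits s_{k+1} = s_{k-1} − q_k·s_k, t_{k+1} = t_{k-1} − q_k·t_k, so r_k = a·s_k + b·t_k at every step:
  q = 3: r = 49, s = 1 − 3·0 = 1, t = 0 − 3·1 = -3  (check: 829·1 + 260·(-3) = 49)
  q = 5: r = 15, s = 0 − 5·1 = -5, t = 1 − 5·(-3) = 16  (check: 829·(-5) + 260·16 = 15)
  q = 3: r = 4, s = 1 − 3·(-5) = 16, t = -3 − 3·16 = -51  (check: 829·16 + 260·(-51) = 4)
  q = 3: r = 3, s = -5 − 3·16 = -53, t = 16 − 3·(-51) = 169  (check: 829·(-53) + 260·169 = 3)
  q = 1: r = 1, s = 16 − 1·(-53) = 69, t = -51 − 1·169 = -220  (check: 829·69 + 260·(-220) = 1)
The row with r = 1 (the gcd) gives the Bezout coefficients s = 69, t = -220.
Result: 829 · (69) + 260 · (-220) = 1.

gcd(829, 260) = 1; s = 69, t = -220 (check: 829·69 + 260·(-220) = 1).


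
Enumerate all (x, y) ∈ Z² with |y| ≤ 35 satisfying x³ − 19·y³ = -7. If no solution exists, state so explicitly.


The equation is x³ - 19y³ = -7. For fixed y, x³ = 19·y³ − 7, so a solution requires the RHS to be a perfect cube.
Strategy: iterate y from -35 to 35, compute RHS = 19·y³ − 7, and check whether it is a (positive or negative) perfect cube.
Check small values of y:
  y = 0: RHS = -7 is not a perfect cube.
  y = 1: RHS = 12 is not a perfect cube.
  y = -1: RHS = -26 is not a perfect cube.
  y = 2: RHS = 145 is not a perfect cube.
  y = -2: RHS = -159 is not a perfect cube.
  y = 3: RHS = 506 is not a perfect cube.
  y = -3: RHS = -520 is not a perfect cube.
Continuing the search up to |y| = 35 finds no solutions either.
No (x, y) in the scanned range satisfies the equation.

No integer solutions with |y| ≤ 35.


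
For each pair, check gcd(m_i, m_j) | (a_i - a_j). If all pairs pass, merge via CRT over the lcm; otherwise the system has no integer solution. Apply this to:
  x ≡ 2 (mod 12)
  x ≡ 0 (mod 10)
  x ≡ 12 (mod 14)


Moduli 12, 10, 14 are not pairwise coprime, so CRT works modulo lcm(m_i) when all pairwise compatibility conditions hold.
Pairwise compatibility: gcd(m_i, m_j) must divide a_i - a_j for every pair.
Merge one congruence at a time:
  Start: x ≡ 2 (mod 12).
  Combine with x ≡ 0 (mod 10): gcd(12, 10) = 2; 0 - 2 = -2, which IS divisible by 2, so compatible.
    Write x = 2 + 12·t and substitute into x ≡ 0 (mod 10): 12·t ≡ 0 − 2 = -2 (mod 10).
    Divide the congruence (and modulus) by g = 2: 6·t ≡ -1 (mod 5).
    Reduce coefficients mod 5: 1·t ≡ 4 (mod 5).
    So t ≡ 4 (mod 5).
    Then x = 2 + 12·4 = 50, valid modulo lcm(12, 10) = 60: x ≡ 50 (mod 60).
  Combine with x ≡ 12 (mod 14): gcd(60, 14) = 2; 12 - 50 = -38, which IS divisible by 2, so compatible.
    Write x = 50 + 60·t and substitute into x ≡ 12 (mod 14): 60·t ≡ 12 − 50 = -38 (mod 14).
    Divide the congruence (and modulus) by g = 2: 30·t ≡ -19 (mod 7).
    Reduce coefficients mod 7: 2·t ≡ 2 (mod 7).
    The inverse of 2 mod 7 is 4 (since 2·4 = 8 = 1·7 + 1), so t ≡ 4·2 = 8 ≡ 1 (mod 7).
    Then x = 50 + 60·1 = 110, valid modulo lcm(60, 14) = 420: x ≡ 110 (mod 420).
Verify: 110 mod 12 = 2, 110 mod 10 = 0, 110 mod 14 = 12.

x ≡ 110 (mod 420).


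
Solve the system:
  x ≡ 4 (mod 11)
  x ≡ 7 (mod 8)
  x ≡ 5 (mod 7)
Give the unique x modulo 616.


Moduli 11, 8, 7 are pairwise coprime; by CRT there is a unique solution modulo M = 11 · 8 · 7 = 616.
Solve pairwise, accumulating the modulus:
  Start with x ≡ 4 (mod 11).
  Combine with x ≡ 7 (mod 8): since gcd(11, 8) = 1, we get a unique residue mod 88.
    Write x = 4 + 11·t and substitute into x ≡ 7 (mod 8): 11·t ≡ 7 − 4 = 3 (mod 8).
    Reduce coefficients mod 8: 3·t ≡ 3 (mod 8).
    The inverse of 3 mod 8 is 3 (since 3·3 = 9 = 1·8 + 1), so t ≡ 3·3 = 9 ≡ 1 (mod 8).
    Then x = 4 + 11·1 = 15, valid modulo lcm(11, 8) = 88: x ≡ 15 (mod 88).
  Combine with x ≡ 5 (mod 7): since gcd(88, 7) = 1, we get a unique residue mod 616.
    Write x = 15 + 88·t and substitute into x ≡ 5 (mod 7): 88·t ≡ 5 − 15 = -10 (mod 7).
    Reduce coefficients mod 7: 4·t ≡ 4 (mod 7).
    The inverse of 4 mod 7 is 2 (since 4·2 = 8 = 1·7 + 1), so t ≡ 2·4 = 8 ≡ 1 (mod 7).
    Then x = 15 + 88·1 = 103, valid modulo lcm(88, 7) = 616: x ≡ 103 (mod 616).
Verify: 103 mod 11 = 4 ✓, 103 mod 8 = 7 ✓, 103 mod 7 = 5 ✓.

x ≡ 103 (mod 616).


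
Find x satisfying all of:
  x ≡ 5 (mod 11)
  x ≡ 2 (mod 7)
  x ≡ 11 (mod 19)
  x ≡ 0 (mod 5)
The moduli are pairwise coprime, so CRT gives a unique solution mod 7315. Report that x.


Product of moduli M = 11 · 7 · 19 · 5 = 7315.
Merge one congruence at a time:
  Start: x ≡ 5 (mod 11).
  Combine with x ≡ 2 (mod 7); new modulus lcm = 77.
    Write x = 5 + 11·t and substitute into x ≡ 2 (mod 7): 11·t ≡ 2 − 5 = -3 (mod 7).
    Reduce coefficients mod 7: 4·t ≡ 4 (mod 7).
    The inverse of 4 mod 7 is 2 (since 4·2 = 8 = 1·7 + 1), so t ≡ 2·4 = 8 ≡ 1 (mod 7).
    Then x = 5 + 11·1 = 16, valid modulo lcm(11, 7) = 77: x ≡ 16 (mod 77).
  Combine with x ≡ 11 (mod 19); new modulus lcm = 1463.
    Write x = 16 + 77·t and substitute into x ≡ 11 (mod 19): 77·t ≡ 11 − 16 = -5 (mod 19).
    Reduce coefficients mod 19: 1·t ≡ 14 (mod 19).
    So t ≡ 14 (mod 19).
    Then x = 16 + 77·14 = 1094, valid modulo lcm(77, 19) = 1463: x ≡ 1094 (mod 1463).
  Combine with x ≡ 0 (mod 5); new modulus lcm = 7315.
    Write x = 1094 + 1463·t and substitute into x ≡ 0 (mod 5): 1463·t ≡ 0 − 1094 = -1094 (mod 5).
    Reduce coefficients mod 5: 3·t ≡ 1 (mod 5).
    The inverse of 3 mod 5 is 2 (since 3·2 = 6 = 1·5 + 1), so t ≡ 2·1 = 2 ≡ 2 (mod 5).
    Then x = 1094 + 1463·2 = 4020, valid modulo lcm(1463, 5) = 7315: x ≡ 4020 (mod 7315).
Verify against each original: 4020 mod 11 = 5, 4020 mod 7 = 2, 4020 mod 19 = 11, 4020 mod 5 = 0.

x ≡ 4020 (mod 7315).


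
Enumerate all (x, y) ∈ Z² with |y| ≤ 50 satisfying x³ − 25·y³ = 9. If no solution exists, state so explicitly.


The equation is x³ - 25y³ = 9. For fixed y, x³ = 25·y³ + 9, so a solution requires the RHS to be a perfect cube.
Strategy: iterate y from -50 to 50, compute RHS = 25·y³ + 9, and check whether it is a (positive or negative) perfect cube.
Check small values of y:
  y = 0: RHS = 9 is not a perfect cube.
  y = 1: RHS = 34 is not a perfect cube.
  y = -1: RHS = -16 is not a perfect cube.
  y = 2: RHS = 209 is not a perfect cube.
  y = -2: RHS = -191 is not a perfect cube.
  y = 3: RHS = 684 is not a perfect cube.
  y = -3: RHS = -666 is not a perfect cube.
Continuing the search up to |y| = 50 finds no solutions either.
No (x, y) in the scanned range satisfies the equation.

No integer solutions with |y| ≤ 50.


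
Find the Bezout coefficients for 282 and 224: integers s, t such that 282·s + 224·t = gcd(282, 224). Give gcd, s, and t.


Euclidean algorithm on (282, 224) — divide until remainder is 0:
  282 = 1 · 224 + 58
  224 = 3 · 58 + 50
  58 = 1 · 50 + 8
  50 = 6 · 8 + 2
  8 = 4 · 2 + 0
gcd(282, 224) = 2.
Track Bezout coefficients alongside the remainders: start with r₀ = 282 = a·1 + b·0 (s = 1, t = 0) and r₁ = 224 = a·0 + b·1 (s = 0, t = 1); each new remainder r_{k+1} = r_{k-1} − q_k·r_k inherits s_{k+1} = s_{k-1} − q_k·s_k, t_{k+1} = t_{k-1} − q_k·t_k, so r_k = a·s_k + b·t_k at every step:
  q = 1: r = 58, s = 1 − 1·0 = 1, t = 0 − 1·1 = -1  (check: 282·1 + 224·(-1) = 58)
  q = 3: r = 50, s = 0 − 3·1 = -3, t = 1 − 3·(-1) = 4  (check: 282·(-3) + 224·4 = 50)
  q = 1: r = 8, s = 1 − 1·(-3) = 4, t = -1 − 1·4 = -5  (check: 282·4 + 224·(-5) = 8)
  q = 6: r = 2, s = -3 − 6·4 = -27, t = 4 − 6·(-5) = 34  (check: 282·(-27) + 224·34 = 2)
The row with r = 2 (the gcd) gives the Bezout coefficients s = -27, t = 34.
Result: 282 · (-27) + 224 · (34) = 2.

gcd(282, 224) = 2; s = -27, t = 34 (check: 282·(-27) + 224·34 = 2).


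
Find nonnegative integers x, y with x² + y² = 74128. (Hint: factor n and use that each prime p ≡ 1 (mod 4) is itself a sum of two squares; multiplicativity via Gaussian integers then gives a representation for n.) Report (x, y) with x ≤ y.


Step 1: Factor n = 74128 = 2^4 · 41 · 113.
Step 2: Check the mod-4 condition on each prime factor: 2 = 2 (special); 41 ≡ 1 (mod 4), exponent 1; 113 ≡ 1 (mod 4), exponent 1.
All primes ≡ 3 (mod 4) appear to even exponent (or don't appear), so by the two-squares theorem n IS expressible as a sum of two squares.
Step 3: Build a representation. Group n = k² · m with k = 4 and m = 41 · 113 = 4633 (a product of primes ≡ 1 (mod 4)); a representation of m scales to one of n via (k·x)² + (k·y)² = k²(x² + y²). Each prime p ≡ 1 (mod 4) is itself a sum of two squares; find a² by testing p − a² for a perfect square:
  41: 41 − 1² = 40, 41 − 2² = 37, 41 − 3² = 32, 41 − 4² = 25 = 5² ⇒ 41 = 4² + 5².
  113: 113 − 1² = 112, 113 − 2² = 109, 113 − 3² = 104, 113 − 4² = 97, 113 − 5² = 88, 113 − 6² = 77, 113 − 7² = 64 = 8² ⇒ 113 = 7² + 8².
  Combine using the Brahmagupta–Fibonacci identity (a² + b²)(c² + d²) = (ac − bd)² + (ad + bc)² = (ac + bd)² + (ad − bc)²:
  41 · 113 = 4633: from (4² + 5²)(7² + 8²), take (4·7 − 5·8, 4·8 + 5·7) = (28 − 40, 32 + 35) = (-12, 67); dropping signs (only squares matter) gives (12, 67); check 12² + 67² = 144 + 4489 = 4633 ✓.
  Scale by k = 4: (4·12, 4·67) = (48, 268).
Step 4: Order so x ≤ y and verify: 48² + 268² = 2304 + 71824 = 74128 = n. ✓

n = 74128 = 48² + 268² (one valid representation with x ≤ y).


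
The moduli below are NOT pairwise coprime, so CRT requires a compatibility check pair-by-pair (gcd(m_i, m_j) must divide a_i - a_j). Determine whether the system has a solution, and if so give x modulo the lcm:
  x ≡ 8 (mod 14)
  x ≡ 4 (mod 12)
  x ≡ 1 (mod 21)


Moduli 14, 12, 21 are not pairwise coprime, so CRT works modulo lcm(m_i) when all pairwise compatibility conditions hold.
Pairwise compatibility: gcd(m_i, m_j) must divide a_i - a_j for every pair.
Merge one congruence at a time:
  Start: x ≡ 8 (mod 14).
  Combine with x ≡ 4 (mod 12): gcd(14, 12) = 2; 4 - 8 = -4, which IS divisible by 2, so compatible.
    Write x = 8 + 14·t and substitute into x ≡ 4 (mod 12): 14·t ≡ 4 − 8 = -4 (mod 12).
    Divide the congruence (and modulus) by g = 2: 7·t ≡ -2 (mod 6).
    Reduce coefficients mod 6: 1·t ≡ 4 (mod 6).
    So t ≡ 4 (mod 6).
    Then x = 8 + 14·4 = 64, valid modulo lcm(14, 12) = 84: x ≡ 64 (mod 84).
  Combine with x ≡ 1 (mod 21): gcd(84, 21) = 21; 1 - 64 = -63, which IS divisible by 21, so compatible.
    Write x = 64 + 84·t and substitute into x ≡ 1 (mod 21): 84·t ≡ 1 − 64 = -63 (mod 21).
    Divide the congruence (and modulus) by g = 21: 4·t ≡ -3 (mod 1).
    Modulo 1 every t works; take t = 0.
    Then x = 64 + 84·0 = 64, valid modulo lcm(84, 21) = 84: x ≡ 64 (mod 84).
Verify: 64 mod 14 = 8, 64 mod 12 = 4, 64 mod 21 = 1.

x ≡ 64 (mod 84).


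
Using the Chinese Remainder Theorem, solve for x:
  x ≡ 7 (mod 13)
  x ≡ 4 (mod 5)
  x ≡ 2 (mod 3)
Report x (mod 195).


Moduli 13, 5, 3 are pairwise coprime; by CRT there is a unique solution modulo M = 13 · 5 · 3 = 195.
Solve pairwise, accumulating the modulus:
  Start with x ≡ 7 (mod 13).
  Combine with x ≡ 4 (mod 5): since gcd(13, 5) = 1, we get a unique residue mod 65.
    Write x = 7 + 13·t and substitute into x ≡ 4 (mod 5): 13·t ≡ 4 − 7 = -3 (mod 5).
    Reduce coefficients mod 5: 3·t ≡ 2 (mod 5).
    The inverse of 3 mod 5 is 2 (since 3·2 = 6 = 1·5 + 1), so t ≡ 2·2 = 4 ≡ 4 (mod 5).
    Then x = 7 + 13·4 = 59, valid modulo lcm(13, 5) = 65: x ≡ 59 (mod 65).
  Combine with x ≡ 2 (mod 3): since gcd(65, 3) = 1, we get a unique residue mod 195.
    Write x = 59 + 65·t and substitute into x ≡ 2 (mod 3): 65·t ≡ 2 − 59 = -57 (mod 3).
    Reduce coefficients mod 3: 2·t ≡ 0 (mod 3).
    The inverse of 2 mod 3 is 2 (since 2·2 = 4 = 1·3 + 1), so t ≡ 2·0 = 0 ≡ 0 (mod 3).
    Then x = 59 + 65·0 = 59, valid modulo lcm(65, 3) = 195: x ≡ 59 (mod 195).
Verify: 59 mod 13 = 7 ✓, 59 mod 5 = 4 ✓, 59 mod 3 = 2 ✓.

x ≡ 59 (mod 195).


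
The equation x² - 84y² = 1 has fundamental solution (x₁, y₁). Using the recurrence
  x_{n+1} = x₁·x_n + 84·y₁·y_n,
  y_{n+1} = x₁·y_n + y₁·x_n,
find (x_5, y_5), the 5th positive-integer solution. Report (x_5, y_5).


Step 1: Find the fundamental solution (x₁, y₁) of x² - 84y² = 1.
  Expand √84 as a continued fraction. a₀ = ⌊√84⌋ = 9; iterate m_{k+1} = d_k·a_k − m_k, d_{k+1} = (84 − m_{k+1}²)/d_k, a_{k+1} = ⌊(a₀ + m_{k+1})/d_{k+1}⌋ (starting m₀ = 0, d₀ = 1), with convergents p_k = a_k·p_{k-1} + p_{k-2}, q_k = a_k·q_{k-1} + q_{k-2} (p₋₁ = 1, q₋₁ = 0):
  k = 0: a₀ = 9; p₀/q₀ = 9/1; p₀² − 84·q₀² = 81 − 84 = -3.
  k = 1: m = 9, d = 3, a = ⌊(9 + 9)/3⌋ = 6; p/q = (6·9 + 1)/(6·1 + 0) = 55/6; p² − 84·q² = 3025 − 3024 = 1.
  The first convergent with p² − 84·q² = 1 gives the fundamental solution (x₁, y₁) = (55, 6).
Step 2: Apply the recurrence (x_{n+1}, y_{n+1}) = (x₁x_n + 84y₁y_n, x₁y_n + y₁x_n) repeatedly.
  From (x_1, y_1) = (55, 6): x_2 = 55·55 + 84·6·6 = 6049; y_2 = 55·6 + 6·55 = 660.
  From (x_2, y_2) = (6049, 660): x_3 = 55·6049 + 84·6·660 = 665335; y_3 = 55·660 + 6·6049 = 72594.
  From (x_3, y_3) = (665335, 72594): x_4 = 55·665335 + 84·6·72594 = 73180801; y_4 = 55·72594 + 6·665335 = 7984680.
  From (x_4, y_4) = (73180801, 7984680): x_5 = 55·73180801 + 84·6·7984680 = 8049222775; y_5 = 55·7984680 + 6·73180801 = 878242206.
Step 3: Verify x_5² - 84·y_5² = 64789987281578700625 - 64789987281578700624 = 1 (should be 1). ✓

(x_1, y_1) = (55, 6); (x_5, y_5) = (8049222775, 878242206).


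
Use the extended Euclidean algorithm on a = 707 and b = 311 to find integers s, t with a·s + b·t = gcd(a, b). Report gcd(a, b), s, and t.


Euclidean algorithm on (707, 311) — divide until remainder is 0:
  707 = 2 · 311 + 85
  311 = 3 · 85 + 56
  85 = 1 · 56 + 29
  56 = 1 · 29 + 27
  29 = 1 · 27 + 2
  27 = 13 · 2 + 1
  2 = 2 · 1 + 0
gcd(707, 311) = 1.
Track Bezout coefficients alongside the remainders: start with r₀ = 707 = a·1 + b·0 (s = 1, t = 0) and r₁ = 311 = a·0 + b·1 (s = 0, t = 1); each new remainder r_{k+1} = r_{k-1} − q_k·r_k inherits s_{k+1} = s_{k-1} − q_k·s_k, t_{k+1} = t_{k-1} − q_k·t_k, so r_k = a·s_k + b·t_k at every step:
  q = 2: r = 85, s = 1 − 2·0 = 1, t = 0 − 2·1 = -2  (check: 707·1 + 311·(-2) = 85)
  q = 3: r = 56, s = 0 − 3·1 = -3, t = 1 − 3·(-2) = 7  (check: 707·(-3) + 311·7 = 56)
  q = 1: r = 29, s = 1 − 1·(-3) = 4, t = -2 − 1·7 = -9  (check: 707·4 + 311·(-9) = 29)
  q = 1: r = 27, s = -3 − 1·4 = -7, t = 7 − 1·(-9) = 16  (check: 707·(-7) + 311·16 = 27)
  q = 1: r = 2, s = 4 − 1·(-7) = 11, t = -9 − 1·16 = -25  (check: 707·11 + 311·(-25) = 2)
  q = 13: r = 1, s = -7 − 13·11 = -150, t = 16 − 13·(-25) = 341  (check: 707·(-150) + 311·341 = 1)
The row with r = 1 (the gcd) gives the Bezout coefficients s = -150, t = 341.
Result: 707 · (-150) + 311 · (341) = 1.

gcd(707, 311) = 1; s = -150, t = 341 (check: 707·(-150) + 311·341 = 1).


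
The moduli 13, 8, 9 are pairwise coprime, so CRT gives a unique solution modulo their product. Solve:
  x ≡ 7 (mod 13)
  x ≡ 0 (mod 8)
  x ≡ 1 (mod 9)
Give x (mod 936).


Moduli 13, 8, 9 are pairwise coprime; by CRT there is a unique solution modulo M = 13 · 8 · 9 = 936.
Solve pairwise, accumulating the modulus:
  Start with x ≡ 7 (mod 13).
  Combine with x ≡ 0 (mod 8): since gcd(13, 8) = 1, we get a unique residue mod 104.
    Write x = 7 + 13·t and substitute into x ≡ 0 (mod 8): 13·t ≡ 0 − 7 = -7 (mod 8).
    Reduce coefficients mod 8: 5·t ≡ 1 (mod 8).
    The inverse of 5 mod 8 is 5 (since 5·5 = 25 = 3·8 + 1), so t ≡ 5·1 = 5 ≡ 5 (mod 8).
    Then x = 7 + 13·5 = 72, valid modulo lcm(13, 8) = 104: x ≡ 72 (mod 104).
  Combine with x ≡ 1 (mod 9): since gcd(104, 9) = 1, we get a unique residue mod 936.
    Write x = 72 + 104·t and substitute into x ≡ 1 (mod 9): 104·t ≡ 1 − 72 = -71 (mod 9).
    Reduce coefficients mod 9: 5·t ≡ 1 (mod 9).
    The inverse of 5 mod 9 is 2 (since 5·2 = 10 = 1·9 + 1), so t ≡ 2·1 = 2 ≡ 2 (mod 9).
    Then x = 72 + 104·2 = 280, valid modulo lcm(104, 9) = 936: x ≡ 280 (mod 936).
Verify: 280 mod 13 = 7 ✓, 280 mod 8 = 0 ✓, 280 mod 9 = 1 ✓.

x ≡ 280 (mod 936).


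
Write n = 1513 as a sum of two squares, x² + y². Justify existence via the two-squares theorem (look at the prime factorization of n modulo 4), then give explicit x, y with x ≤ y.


Step 1: Factor n = 1513 = 17 · 89.
Step 2: Check the mod-4 condition on each prime factor: 17 ≡ 1 (mod 4), exponent 1; 89 ≡ 1 (mod 4), exponent 1.
All primes ≡ 3 (mod 4) appear to even exponent (or don't appear), so by the two-squares theorem n IS expressible as a sum of two squares.
Step 3: Build a representation. Here n = 17 · 89 is a product of primes ≡ 1 (mod 4). Each prime p ≡ 1 (mod 4) is itself a sum of two squares; find a² by testing p − a² for a perfect square:
  17: 17 − 1² = 16 = 4² ⇒ 17 = 1² + 4².
  89: 89 − 1² = 88, 89 − 2² = 85, 89 − 3² = 80, 89 − 4² = 73, 89 − 5² = 64 = 8² ⇒ 89 = 5² + 8².
  Combine using the Brahmagupta–Fibonacci identity (a² + b²)(c² + d²) = (ac − bd)² + (ad + bc)² = (ac + bd)² + (ad − bc)²:
  17 · 89 = 1513: from (1² + 4²)(5² + 8²), take (1·5 − 4·8, 1·8 + 4·5) = (5 − 32, 8 + 20) = (-27, 28); dropping signs (only squares matter) gives (27, 28); check 27² + 28² = 729 + 784 = 1513 ✓.
Step 4: Order so x ≤ y and verify: 27² + 28² = 729 + 784 = 1513 = n. ✓

n = 1513 = 27² + 28² (one valid representation with x ≤ y).


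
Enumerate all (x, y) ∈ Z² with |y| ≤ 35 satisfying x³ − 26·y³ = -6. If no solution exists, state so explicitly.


The equation is x³ - 26y³ = -6. For fixed y, x³ = 26·y³ − 6, so a solution requires the RHS to be a perfect cube.
Strategy: iterate y from -35 to 35, compute RHS = 26·y³ − 6, and check whether it is a (positive or negative) perfect cube.
Check small values of y:
  y = 0: RHS = -6 is not a perfect cube.
  y = 1: RHS = 20 is not a perfect cube.
  y = -1: RHS = -32 is not a perfect cube.
  y = 2: RHS = 202 is not a perfect cube.
  y = -2: RHS = -214 is not a perfect cube.
  y = 3: RHS = 696 is not a perfect cube.
  y = -3: RHS = -708 is not a perfect cube.
Continuing the search up to |y| = 35 finds no solutions either.
No (x, y) in the scanned range satisfies the equation.

No integer solutions with |y| ≤ 35.


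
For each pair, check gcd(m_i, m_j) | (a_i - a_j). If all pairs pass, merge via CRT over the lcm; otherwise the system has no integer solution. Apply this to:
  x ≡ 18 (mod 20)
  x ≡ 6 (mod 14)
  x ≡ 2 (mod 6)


Moduli 20, 14, 6 are not pairwise coprime, so CRT works modulo lcm(m_i) when all pairwise compatibility conditions hold.
Pairwise compatibility: gcd(m_i, m_j) must divide a_i - a_j for every pair.
Merge one congruence at a time:
  Start: x ≡ 18 (mod 20).
  Combine with x ≡ 6 (mod 14): gcd(20, 14) = 2; 6 - 18 = -12, which IS divisible by 2, so compatible.
    Write x = 18 + 20·t and substitute into x ≡ 6 (mod 14): 20·t ≡ 6 − 18 = -12 (mod 14).
    Divide the congruence (and modulus) by g = 2: 10·t ≡ -6 (mod 7).
    Reduce coefficients mod 7: 3·t ≡ 1 (mod 7).
    The inverse of 3 mod 7 is 5 (since 3·5 = 15 = 2·7 + 1), so t ≡ 5·1 = 5 ≡ 5 (mod 7).
    Then x = 18 + 20·5 = 118, valid modulo lcm(20, 14) = 140: x ≡ 118 (mod 140).
  Combine with x ≡ 2 (mod 6): gcd(140, 6) = 2; 2 - 118 = -116, which IS divisible by 2, so compatible.
    Write x = 118 + 140·t and substitute into x ≡ 2 (mod 6): 140·t ≡ 2 − 118 = -116 (mod 6).
    Divide the congruence (and modulus) by g = 2: 70·t ≡ -58 (mod 3).
    Reduce coefficients mod 3: 1·t ≡ 2 (mod 3).
    So t ≡ 2 (mod 3).
    Then x = 118 + 140·2 = 398, valid modulo lcm(140, 6) = 420: x ≡ 398 (mod 420).
Verify: 398 mod 20 = 18, 398 mod 14 = 6, 398 mod 6 = 2.

x ≡ 398 (mod 420).


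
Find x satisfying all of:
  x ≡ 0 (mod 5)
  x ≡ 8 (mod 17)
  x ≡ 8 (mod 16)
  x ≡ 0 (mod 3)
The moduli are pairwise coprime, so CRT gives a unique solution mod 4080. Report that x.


Product of moduli M = 5 · 17 · 16 · 3 = 4080.
Merge one congruence at a time:
  Start: x ≡ 0 (mod 5).
  Combine with x ≡ 8 (mod 17); new modulus lcm = 85.
    Write x = 0 + 5·t and substitute into x ≡ 8 (mod 17): 5·t ≡ 8 − 0 = 8 (mod 17).
    The inverse of 5 mod 17 is 7 (since 5·7 = 35 = 2·17 + 1), so t ≡ 7·8 = 56 ≡ 5 (mod 17).
    Then x = 0 + 5·5 = 25, valid modulo lcm(5, 17) = 85: x ≡ 25 (mod 85).
  Combine with x ≡ 8 (mod 16); new modulus lcm = 1360.
    Write x = 25 + 85·t and substitute into x ≡ 8 (mod 16): 85·t ≡ 8 − 25 = -17 (mod 16).
    Reduce coefficients mod 16: 5·t ≡ 15 (mod 16).
    The inverse of 5 mod 16 is 13 (since 5·13 = 65 = 4·16 + 1), so t ≡ 13·15 = 195 ≡ 3 (mod 16).
    Then x = 25 + 85·3 = 280, valid modulo lcm(85, 16) = 1360: x ≡ 280 (mod 1360).
  Combine with x ≡ 0 (mod 3); new modulus lcm = 4080.
    Write x = 280 + 1360·t and substitute into x ≡ 0 (mod 3): 1360·t ≡ 0 − 280 = -280 (mod 3).
    Reduce coefficients mod 3: 1·t ≡ 2 (mod 3).
    So t ≡ 2 (mod 3).
    Then x = 280 + 1360·2 = 3000, valid modulo lcm(1360, 3) = 4080: x ≡ 3000 (mod 4080).
Verify against each original: 3000 mod 5 = 0, 3000 mod 17 = 8, 3000 mod 16 = 8, 3000 mod 3 = 0.

x ≡ 3000 (mod 4080).


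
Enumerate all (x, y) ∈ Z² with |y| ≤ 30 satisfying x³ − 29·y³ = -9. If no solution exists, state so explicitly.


The equation is x³ - 29y³ = -9. For fixed y, x³ = 29·y³ − 9, so a solution requires the RHS to be a perfect cube.
Strategy: iterate y from -30 to 30, compute RHS = 29·y³ − 9, and check whether it is a (positive or negative) perfect cube.
Check small values of y:
  y = 0: RHS = -9 is not a perfect cube.
  y = 1: RHS = 20 is not a perfect cube.
  y = -1: RHS = -38 is not a perfect cube.
  y = 2: RHS = 223 is not a perfect cube.
  y = -2: RHS = -241 is not a perfect cube.
  y = 3: RHS = 774 is not a perfect cube.
  y = -3: RHS = -792 is not a perfect cube.
Continuing the search up to |y| = 30 finds no solutions either.
No (x, y) in the scanned range satisfies the equation.

No integer solutions with |y| ≤ 30.


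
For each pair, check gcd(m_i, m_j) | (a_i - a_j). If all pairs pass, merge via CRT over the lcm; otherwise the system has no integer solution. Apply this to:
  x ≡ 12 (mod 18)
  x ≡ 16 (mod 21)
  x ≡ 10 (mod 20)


Moduli 18, 21, 20 are not pairwise coprime, so CRT works modulo lcm(m_i) when all pairwise compatibility conditions hold.
Pairwise compatibility: gcd(m_i, m_j) must divide a_i - a_j for every pair.
Merge one congruence at a time:
  Start: x ≡ 12 (mod 18).
  Combine with x ≡ 16 (mod 21): gcd(18, 21) = 3, and 16 - 12 = 4 is NOT divisible by 3.
    ⇒ system is inconsistent (no integer solution).

No solution (the system is inconsistent).


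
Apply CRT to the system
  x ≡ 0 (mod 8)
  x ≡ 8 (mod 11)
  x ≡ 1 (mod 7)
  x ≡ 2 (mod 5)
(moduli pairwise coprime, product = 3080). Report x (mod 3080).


Product of moduli M = 8 · 11 · 7 · 5 = 3080.
Merge one congruence at a time:
  Start: x ≡ 0 (mod 8).
  Combine with x ≡ 8 (mod 11); new modulus lcm = 88.
    Write x = 0 + 8·t and substitute into x ≡ 8 (mod 11): 8·t ≡ 8 − 0 = 8 (mod 11).
    The inverse of 8 mod 11 is 7 (since 8·7 = 56 = 5·11 + 1), so t ≡ 7·8 = 56 ≡ 1 (mod 11).
    Then x = 0 + 8·1 = 8, valid modulo lcm(8, 11) = 88: x ≡ 8 (mod 88).
  Combine with x ≡ 1 (mod 7); new modulus lcm = 616.
    Write x = 8 + 88·t and substitute into x ≡ 1 (mod 7): 88·t ≡ 1 − 8 = -7 (mod 7).
    Reduce coefficients mod 7: 4·t ≡ 0 (mod 7).
    The inverse of 4 mod 7 is 2 (since 4·2 = 8 = 1·7 + 1), so t ≡ 2·0 = 0 ≡ 0 (mod 7).
    Then x = 8 + 88·0 = 8, valid modulo lcm(88, 7) = 616: x ≡ 8 (mod 616).
  Combine with x ≡ 2 (mod 5); new modulus lcm = 3080.
    Write x = 8 + 616·t and substitute into x ≡ 2 (mod 5): 616·t ≡ 2 − 8 = -6 (mod 5).
    Reduce coefficients mod 5: 1·t ≡ 4 (mod 5).
    So t ≡ 4 (mod 5).
    Then x = 8 + 616·4 = 2472, valid modulo lcm(616, 5) = 3080: x ≡ 2472 (mod 3080).
Verify against each original: 2472 mod 8 = 0, 2472 mod 11 = 8, 2472 mod 7 = 1, 2472 mod 5 = 2.

x ≡ 2472 (mod 3080).


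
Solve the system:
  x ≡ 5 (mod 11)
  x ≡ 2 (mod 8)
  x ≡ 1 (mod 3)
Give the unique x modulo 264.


Moduli 11, 8, 3 are pairwise coprime; by CRT there is a unique solution modulo M = 11 · 8 · 3 = 264.
Solve pairwise, accumulating the modulus:
  Start with x ≡ 5 (mod 11).
  Combine with x ≡ 2 (mod 8): since gcd(11, 8) = 1, we get a unique residue mod 88.
    Write x = 5 + 11·t and substitute into x ≡ 2 (mod 8): 11·t ≡ 2 − 5 = -3 (mod 8).
    Reduce coefficients mod 8: 3·t ≡ 5 (mod 8).
    The inverse of 3 mod 8 is 3 (since 3·3 = 9 = 1·8 + 1), so t ≡ 3·5 = 15 ≡ 7 (mod 8).
    Then x = 5 + 11·7 = 82, valid modulo lcm(11, 8) = 88: x ≡ 82 (mod 88).
  Combine with x ≡ 1 (mod 3): since gcd(88, 3) = 1, we get a unique residue mod 264.
    Write x = 82 + 88·t and substitute into x ≡ 1 (mod 3): 88·t ≡ 1 − 82 = -81 (mod 3).
    Reduce coefficients mod 3: 1·t ≡ 0 (mod 3).
    So t ≡ 0 (mod 3).
    Then x = 82 + 88·0 = 82, valid modulo lcm(88, 3) = 264: x ≡ 82 (mod 264).
Verify: 82 mod 11 = 5 ✓, 82 mod 8 = 2 ✓, 82 mod 3 = 1 ✓.

x ≡ 82 (mod 264).


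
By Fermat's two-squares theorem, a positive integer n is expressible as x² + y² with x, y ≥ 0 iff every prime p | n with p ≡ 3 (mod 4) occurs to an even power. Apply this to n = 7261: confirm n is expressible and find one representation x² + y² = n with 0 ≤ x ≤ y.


Step 1: Factor n = 7261 = 53 · 137.
Step 2: Check the mod-4 condition on each prime factor: 53 ≡ 1 (mod 4), exponent 1; 137 ≡ 1 (mod 4), exponent 1.
All primes ≡ 3 (mod 4) appear to even exponent (or don't appear), so by the two-squares theorem n IS expressible as a sum of two squares.
Step 3: Build a representation. Here n = 53 · 137 is a product of primes ≡ 1 (mod 4). Each prime p ≡ 1 (mod 4) is itself a sum of two squares; find a² by testing p − a² for a perfect square:
  53: 53 − 1² = 52, 53 − 2² = 49 = 7² ⇒ 53 = 2² + 7².
  137: 137 − 1² = 136, 137 − 2² = 133, 137 − 3² = 128, 137 − 4² = 121 = 11² ⇒ 137 = 4² + 11².
  Combine using the Brahmagupta–Fibonacci identity (a² + b²)(c² + d²) = (ac − bd)² + (ad + bc)² = (ac + bd)² + (ad − bc)²:
  53 · 137 = 7261: from (2² + 7²)(4² + 11²), take (2·4 − 7·11, 2·11 + 7·4) = (8 − 77, 22 + 28) = (-69, 50); dropping signs (only squares matter) gives (69, 50); check 69² + 50² = 4761 + 2500 = 7261 ✓.
Step 4: Order so x ≤ y and verify: 50² + 69² = 2500 + 4761 = 7261 = n. ✓

n = 7261 = 50² + 69² (one valid representation with x ≤ y).


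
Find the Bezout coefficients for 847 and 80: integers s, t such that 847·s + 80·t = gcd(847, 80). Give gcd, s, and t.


Euclidean algorithm on (847, 80) — divide until remainder is 0:
  847 = 10 · 80 + 47
  80 = 1 · 47 + 33
  47 = 1 · 33 + 14
  33 = 2 · 14 + 5
  14 = 2 · 5 + 4
  5 = 1 · 4 + 1
  4 = 4 · 1 + 0
gcd(847, 80) = 1.
Track Bezout coefficients alongside the remainders: start with r₀ = 847 = a·1 + b·0 (s = 1, t = 0) and r₁ = 80 = a·0 + b·1 (s = 0, t = 1); each new remainder r_{k+1} = r_{k-1} − q_k·r_k inherits s_{k+1} = s_{k-1} − q_k·s_k, t_{k+1} = t_{k-1} − q_k·t_k, so r_k = a·s_k + b·t_k at every step:
  q = 10: r = 47, s = 1 − 10·0 = 1, t = 0 − 10·1 = -10  (check: 847·1 + 80·(-10) = 47)
  q = 1: r = 33, s = 0 − 1·1 = -1, t = 1 − 1·(-10) = 11  (check: 847·(-1) + 80·11 = 33)
  q = 1: r = 14, s = 1 − 1·(-1) = 2, t = -10 − 1·11 = -21  (check: 847·2 + 80·(-21) = 14)
  q = 2: r = 5, s = -1 − 2·2 = -5, t = 11 − 2·(-21) = 53  (check: 847·(-5) + 80·53 = 5)
  q = 2: r = 4, s = 2 − 2·(-5) = 12, t = -21 − 2·53 = -127  (check: 847·12 + 80·(-127) = 4)
  q = 1: r = 1, s = -5 − 1·12 = -17, t = 53 − 1·(-127) = 180  (check: 847·(-17) + 80·180 = 1)
The row with r = 1 (the gcd) gives the Bezout coefficients s = -17, t = 180.
Result: 847 · (-17) + 80 · (180) = 1.

gcd(847, 80) = 1; s = -17, t = 180 (check: 847·(-17) + 80·180 = 1).


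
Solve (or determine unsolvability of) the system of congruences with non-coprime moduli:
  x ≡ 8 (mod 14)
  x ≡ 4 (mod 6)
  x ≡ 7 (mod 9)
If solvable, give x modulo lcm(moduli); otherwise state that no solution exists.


Moduli 14, 6, 9 are not pairwise coprime, so CRT works modulo lcm(m_i) when all pairwise compatibility conditions hold.
Pairwise compatibility: gcd(m_i, m_j) must divide a_i - a_j for every pair.
Merge one congruence at a time:
  Start: x ≡ 8 (mod 14).
  Combine with x ≡ 4 (mod 6): gcd(14, 6) = 2; 4 - 8 = -4, which IS divisible by 2, so compatible.
    Write x = 8 + 14·t and substitute into x ≡ 4 (mod 6): 14·t ≡ 4 − 8 = -4 (mod 6).
    Divide the congruence (and modulus) by g = 2: 7·t ≡ -2 (mod 3).
    Reduce coefficients mod 3: 1·t ≡ 1 (mod 3).
    So t ≡ 1 (mod 3).
    Then x = 8 + 14·1 = 22, valid modulo lcm(14, 6) = 42: x ≡ 22 (mod 42).
  Combine with x ≡ 7 (mod 9): gcd(42, 9) = 3; 7 - 22 = -15, which IS divisible by 3, so compatible.
    Write x = 22 + 42·t and substitute into x ≡ 7 (mod 9): 42·t ≡ 7 − 22 = -15 (mod 9).
    Divide the congruence (and modulus) by g = 3: 14·t ≡ -5 (mod 3).
    Reduce coefficients mod 3: 2·t ≡ 1 (mod 3).
    The inverse of 2 mod 3 is 2 (since 2·2 = 4 = 1·3 + 1), so t ≡ 2·1 = 2 ≡ 2 (mod 3).
    Then x = 22 + 42·2 = 106, valid modulo lcm(42, 9) = 126: x ≡ 106 (mod 126).
Verify: 106 mod 14 = 8, 106 mod 6 = 4, 106 mod 9 = 7.

x ≡ 106 (mod 126).


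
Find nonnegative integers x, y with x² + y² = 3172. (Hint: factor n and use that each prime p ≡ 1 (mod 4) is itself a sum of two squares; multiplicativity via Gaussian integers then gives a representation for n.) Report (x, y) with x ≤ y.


Step 1: Factor n = 3172 = 2^2 · 13 · 61.
Step 2: Check the mod-4 condition on each prime factor: 2 = 2 (special); 13 ≡ 1 (mod 4), exponent 1; 61 ≡ 1 (mod 4), exponent 1.
All primes ≡ 3 (mod 4) appear to even exponent (or don't appear), so by the two-squares theorem n IS expressible as a sum of two squares.
Step 3: Build a representation. Group n = k² · m with k = 2 and m = 13 · 61 = 793 (a product of primes ≡ 1 (mod 4)); a representation of m scales to one of n via (k·x)² + (k·y)² = k²(x² + y²). Each prime p ≡ 1 (mod 4) is itself a sum of two squares; find a² by testing p − a² for a perfect square:
  13: 13 − 1² = 12, 13 − 2² = 9 = 3² ⇒ 13 = 2² + 3².
  61: 61 − 1² = 60, 61 − 2² = 57, 61 − 3² = 52, 61 − 4² = 45, 61 − 5² = 36 = 6² ⇒ 61 = 5² + 6².
  Combine using the Brahmagupta–Fibonacci identity (a² + b²)(c² + d²) = (ac − bd)² + (ad + bc)² = (ac + bd)² + (ad − bc)²:
  13 · 61 = 793: from (2² + 3²)(5² + 6²), take (2·5 − 3·6, 2·6 + 3·5) = (10 − 18, 12 + 15) = (-8, 27); dropping signs (only squares matter) gives (8, 27); check 8² + 27² = 64 + 729 = 793 ✓.
  Scale by k = 2: (2·8, 2·27) = (16, 54).
Step 4: Order so x ≤ y and verify: 16² + 54² = 256 + 2916 = 3172 = n. ✓

n = 3172 = 16² + 54² (one valid representation with x ≤ y).


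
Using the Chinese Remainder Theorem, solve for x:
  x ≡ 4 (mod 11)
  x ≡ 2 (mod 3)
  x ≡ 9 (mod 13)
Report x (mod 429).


Moduli 11, 3, 13 are pairwise coprime; by CRT there is a unique solution modulo M = 11 · 3 · 13 = 429.
Solve pairwise, accumulating the modulus:
  Start with x ≡ 4 (mod 11).
  Combine with x ≡ 2 (mod 3): since gcd(11, 3) = 1, we get a unique residue mod 33.
    Write x = 4 + 11·t and substitute into x ≡ 2 (mod 3): 11·t ≡ 2 − 4 = -2 (mod 3).
    Reduce coefficients mod 3: 2·t ≡ 1 (mod 3).
    The inverse of 2 mod 3 is 2 (since 2·2 = 4 = 1·3 + 1), so t ≡ 2·1 = 2 ≡ 2 (mod 3).
    Then x = 4 + 11·2 = 26, valid modulo lcm(11, 3) = 33: x ≡ 26 (mod 33).
  Combine with x ≡ 9 (mod 13): since gcd(33, 13) = 1, we get a unique residue mod 429.
    Write x = 26 + 33·t and substitute into x ≡ 9 (mod 13): 33·t ≡ 9 − 26 = -17 (mod 13).
    Reduce coefficients mod 13: 7·t ≡ 9 (mod 13).
    The inverse of 7 mod 13 is 2 (since 7·2 = 14 = 1·13 + 1), so t ≡ 2·9 = 18 ≡ 5 (mod 13).
    Then x = 26 + 33·5 = 191, valid modulo lcm(33, 13) = 429: x ≡ 191 (mod 429).
Verify: 191 mod 11 = 4 ✓, 191 mod 3 = 2 ✓, 191 mod 13 = 9 ✓.

x ≡ 191 (mod 429).


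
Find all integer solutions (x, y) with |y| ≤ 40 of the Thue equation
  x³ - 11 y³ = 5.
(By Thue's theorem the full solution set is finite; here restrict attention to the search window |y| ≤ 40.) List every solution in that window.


The equation is x³ - 11y³ = 5. For fixed y, x³ = 11·y³ + 5, so a solution requires the RHS to be a perfect cube.
Strategy: iterate y from -40 to 40, compute RHS = 11·y³ + 5, and check whether it is a (positive or negative) perfect cube.
Check small values of y:
  y = 0: RHS = 5 is not a perfect cube.
  y = 1: RHS = 16 is not a perfect cube.
  y = -1: RHS = -6 is not a perfect cube.
  y = 2: RHS = 93 is not a perfect cube.
  y = -2: RHS = -83 is not a perfect cube.
  y = 3: RHS = 302 is not a perfect cube.
  y = -3: RHS = -292 is not a perfect cube.
Continuing the search up to |y| = 40 finds no solutions either.
No (x, y) in the scanned range satisfies the equation.

No integer solutions with |y| ≤ 40.


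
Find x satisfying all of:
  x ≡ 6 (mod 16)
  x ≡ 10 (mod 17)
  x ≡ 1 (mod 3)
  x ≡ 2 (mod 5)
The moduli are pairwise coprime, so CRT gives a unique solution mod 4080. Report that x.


Product of moduli M = 16 · 17 · 3 · 5 = 4080.
Merge one congruence at a time:
  Start: x ≡ 6 (mod 16).
  Combine with x ≡ 10 (mod 17); new modulus lcm = 272.
    Write x = 6 + 16·t and substitute into x ≡ 10 (mod 17): 16·t ≡ 10 − 6 = 4 (mod 17).
    The inverse of 16 mod 17 is 16 (since 16·16 = 256 = 15·17 + 1), so t ≡ 16·4 = 64 ≡ 13 (mod 17).
    Then x = 6 + 16·13 = 214, valid modulo lcm(16, 17) = 272: x ≡ 214 (mod 272).
  Combine with x ≡ 1 (mod 3); new modulus lcm = 816.
    Write x = 214 + 272·t and substitute into x ≡ 1 (mod 3): 272·t ≡ 1 − 214 = -213 (mod 3).
    Reduce coefficients mod 3: 2·t ≡ 0 (mod 3).
    The inverse of 2 mod 3 is 2 (since 2·2 = 4 = 1·3 + 1), so t ≡ 2·0 = 0 ≡ 0 (mod 3).
    Then x = 214 + 272·0 = 214, valid modulo lcm(272, 3) = 816: x ≡ 214 (mod 816).
  Combine with x ≡ 2 (mod 5); new modulus lcm = 4080.
    Write x = 214 + 816·t and substitute into x ≡ 2 (mod 5): 816·t ≡ 2 − 214 = -212 (mod 5).
    Reduce coefficients mod 5: 1·t ≡ 3 (mod 5).
    So t ≡ 3 (mod 5).
    Then x = 214 + 816·3 = 2662, valid modulo lcm(816, 5) = 4080: x ≡ 2662 (mod 4080).
Verify against each original: 2662 mod 16 = 6, 2662 mod 17 = 10, 2662 mod 3 = 1, 2662 mod 5 = 2.

x ≡ 2662 (mod 4080).


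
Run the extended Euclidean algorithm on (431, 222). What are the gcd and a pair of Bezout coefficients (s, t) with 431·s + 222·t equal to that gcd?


Euclidean algorithm on (431, 222) — divide until remainder is 0:
  431 = 1 · 222 + 209
  222 = 1 · 209 + 13
  209 = 16 · 13 + 1
  13 = 13 · 1 + 0
gcd(431, 222) = 1.
Track Bezout coefficients alongside the remainders: start with r₀ = 431 = a·1 + b·0 (s = 1, t = 0) and r₁ = 222 = a·0 + b·1 (s = 0, t = 1); each new remainder r_{k+1} = r_{k-1} − q_k·r_k inherits s_{k+1} = s_{k-1} − q_k·s_k, t_{k+1} = t_{k-1} − q_k·t_k, so r_k = a·s_k + b·t_k at every step:
  q = 1: r = 209, s = 1 − 1·0 = 1, t = 0 − 1·1 = -1  (check: 431·1 + 222·(-1) = 209)
  q = 1: r = 13, s = 0 − 1·1 = -1, t = 1 − 1·(-1) = 2  (check: 431·(-1) + 222·2 = 13)
  q = 16: r = 1, s = 1 − 16·(-1) = 17, t = -1 − 16·2 = -33  (check: 431·17 + 222·(-33) = 1)
The row with r = 1 (the gcd) gives the Bezout coefficients s = 17, t = -33.
Result: 431 · (17) + 222 · (-33) = 1.

gcd(431, 222) = 1; s = 17, t = -33 (check: 431·17 + 222·(-33) = 1).


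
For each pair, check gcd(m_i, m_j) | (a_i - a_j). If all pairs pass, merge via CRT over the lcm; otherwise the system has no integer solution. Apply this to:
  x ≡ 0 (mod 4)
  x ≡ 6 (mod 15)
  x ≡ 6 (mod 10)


Moduli 4, 15, 10 are not pairwise coprime, so CRT works modulo lcm(m_i) when all pairwise compatibility conditions hold.
Pairwise compatibility: gcd(m_i, m_j) must divide a_i - a_j for every pair.
Merge one congruence at a time:
  Start: x ≡ 0 (mod 4).
  Combine with x ≡ 6 (mod 15): gcd(4, 15) = 1; 6 - 0 = 6, which IS divisible by 1, so compatible.
    Write x = 0 + 4·t and substitute into x ≡ 6 (mod 15): 4·t ≡ 6 − 0 = 6 (mod 15).
    The inverse of 4 mod 15 is 4 (since 4·4 = 16 = 1·15 + 1), so t ≡ 4·6 = 24 ≡ 9 (mod 15).
    Then x = 0 + 4·9 = 36, valid modulo lcm(4, 15) = 60: x ≡ 36 (mod 60).
  Combine with x ≡ 6 (mod 10): gcd(60, 10) = 10; 6 - 36 = -30, which IS divisible by 10, so compatible.
    Write x = 36 + 60·t and substitute into x ≡ 6 (mod 10): 60·t ≡ 6 − 36 = -30 (mod 10).
    Divide the congruence (and modulus) by g = 10: 6·t ≡ -3 (mod 1).
    Modulo 1 every t works; take t = 0.
    Then x = 36 + 60·0 = 36, valid modulo lcm(60, 10) = 60: x ≡ 36 (mod 60).
Verify: 36 mod 4 = 0, 36 mod 15 = 6, 36 mod 10 = 6.

x ≡ 36 (mod 60).
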